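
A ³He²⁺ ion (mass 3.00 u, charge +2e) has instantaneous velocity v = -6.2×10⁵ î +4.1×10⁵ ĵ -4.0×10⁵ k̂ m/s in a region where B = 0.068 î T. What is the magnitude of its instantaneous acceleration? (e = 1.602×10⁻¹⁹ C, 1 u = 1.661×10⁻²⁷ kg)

v×B = (0, -2.72×10⁴, -2.79×10⁴) N/C.
F = q v×B = (3.204×10⁻¹⁹ C)·(0, -2.72×10⁴, -2.79×10⁴) = (0, -8.71×10⁻¹⁵, -8.93×10⁻¹⁵) N.
|a| = |F|/m = 1.248×10⁻¹⁴/4.983×10⁻²⁷ ≈ 2.50×10¹² m/s².

|a| ≈ 2.50×10¹² m/s²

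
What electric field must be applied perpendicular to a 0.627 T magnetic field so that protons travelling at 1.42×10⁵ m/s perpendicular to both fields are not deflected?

E = 8.90×10⁴ V/m

For straight-line motion qE = qvB, so E = vB.
E = 1.42×10⁵ × 0.627 = 8.90×10⁴ V/m.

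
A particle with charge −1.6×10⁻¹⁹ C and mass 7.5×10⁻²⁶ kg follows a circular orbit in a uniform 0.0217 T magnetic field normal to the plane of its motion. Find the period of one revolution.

T ≈ 1.36×10⁻⁴ s

The cyclotron period depends only on m, q, B: T = 2πm/(|q|B).
T = 2π(7.5×10⁻²⁶)/((1.6×10⁻¹⁹)(0.0217)) ≈ 1.36×10⁻⁴ s.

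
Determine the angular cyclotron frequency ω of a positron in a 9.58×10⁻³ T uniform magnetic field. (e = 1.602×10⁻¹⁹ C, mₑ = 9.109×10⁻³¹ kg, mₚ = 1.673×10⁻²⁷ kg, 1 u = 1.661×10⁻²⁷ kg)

ω = |q|B/m.
ω = (1.602×10⁻¹⁹)(9.58×10⁻³)/9.109×10⁻³¹ ≈ 1.68×10⁹ rad/s.

ω ≈ 1.68×10⁹ rad/s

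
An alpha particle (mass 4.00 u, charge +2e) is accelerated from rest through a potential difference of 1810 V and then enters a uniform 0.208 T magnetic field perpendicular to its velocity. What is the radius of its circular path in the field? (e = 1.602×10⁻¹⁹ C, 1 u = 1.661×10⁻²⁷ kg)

r ≈ 0.0417 m

Acceleration: |q|V = ½mv² ⇒ v = √(2|q|V/m) = √(2·3.204×10⁻¹⁹·1810/6.644×10⁻²⁷) ≈ 4.178×10⁵ m/s.
In the field: r = mv/(|q|B) = (6.644×10⁻²⁷)(4.178×10⁵)/((3.204×10⁻¹⁹)(0.208)) ≈ 0.0417 m.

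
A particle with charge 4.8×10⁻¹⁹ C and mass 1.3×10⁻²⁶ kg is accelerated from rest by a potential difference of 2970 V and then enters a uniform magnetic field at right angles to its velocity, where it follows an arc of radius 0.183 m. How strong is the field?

B ≈ 0.0693 T

v = √(2|q|V/m) = √(2·4.8×10⁻¹⁹·2970/1.3×10⁻²⁶) ≈ 4.683×10⁵ m/s.
B = mv/(|q|r) = (1.3×10⁻²⁶)(4.683×10⁵)/((4.8×10⁻¹⁹)(0.183)) ≈ 0.0693 T.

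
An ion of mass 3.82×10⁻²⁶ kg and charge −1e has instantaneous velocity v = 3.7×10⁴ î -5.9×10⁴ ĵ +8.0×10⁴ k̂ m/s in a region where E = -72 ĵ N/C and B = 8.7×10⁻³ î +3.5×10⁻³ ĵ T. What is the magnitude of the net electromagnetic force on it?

v×B = (-280, 696, 643) N/C.
E + v×B = (-280, 624, 643) N/C.
F = q(E + v×B) = (−1.602×10⁻¹⁹ C)·(-280, 624, 643) = (4.49×10⁻¹⁷, -1.00×10⁻¹⁶, -1.03×10⁻¹⁶) N.
|F| = 1.50×10⁻¹⁶ N.

|F| ≈ 1.50×10⁻¹⁶ N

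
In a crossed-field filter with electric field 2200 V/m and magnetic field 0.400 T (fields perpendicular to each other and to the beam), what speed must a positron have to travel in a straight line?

v = 5500 m/s

For undeflected motion the electric and magnetic forces balance: qE = qvB.
v = E/B = 2200/0.400 = 5500 m/s.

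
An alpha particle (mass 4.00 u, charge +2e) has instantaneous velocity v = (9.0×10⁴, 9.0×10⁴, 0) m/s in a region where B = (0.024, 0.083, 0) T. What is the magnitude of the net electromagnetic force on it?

v×B = (0, 0, 5310) N/C.
F = q v×B = (3.204×10⁻¹⁹ C)·(0, 0, 5310) = (0, 0, 1.70×10⁻¹⁵) N.
|F| = 1.70×10⁻¹⁵ N.

|F| ≈ 1.70×10⁻¹⁵ N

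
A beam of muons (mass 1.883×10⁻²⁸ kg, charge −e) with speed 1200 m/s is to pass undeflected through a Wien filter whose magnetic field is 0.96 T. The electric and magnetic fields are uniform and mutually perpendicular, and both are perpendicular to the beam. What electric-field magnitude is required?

For straight-line motion qE = qvB, so E = vB.
E = 1200 × 0.96 = 1200 V/m.

E = 1200 V/m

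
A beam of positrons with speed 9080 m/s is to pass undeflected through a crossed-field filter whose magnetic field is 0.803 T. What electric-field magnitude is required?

For straight-line motion qE = qvB, so E = vB.
E = 9080 × 0.803 = 7290 V/m.

E = 7290 V/m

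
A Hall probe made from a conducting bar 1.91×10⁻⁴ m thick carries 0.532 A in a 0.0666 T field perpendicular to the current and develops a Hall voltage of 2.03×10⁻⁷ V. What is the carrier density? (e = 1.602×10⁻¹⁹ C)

From V_H = IB/(n e t), n = IB/(V_H e t).
n = (0.532)(0.0666)/((2.03×10⁻⁷)(1.602×10⁻¹⁹)(1.91×10⁻⁴)) ≈ 5.70×10²⁷ m⁻³.

n ≈ 5.70×10²⁷ m⁻³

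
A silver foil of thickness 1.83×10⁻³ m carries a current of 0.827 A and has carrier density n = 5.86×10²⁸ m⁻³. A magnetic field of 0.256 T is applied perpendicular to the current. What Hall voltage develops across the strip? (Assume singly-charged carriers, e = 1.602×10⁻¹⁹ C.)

V_H = IB/(n e t).
V_H = (0.827)(0.256)/((5.86×10²⁸)(1.602×10⁻¹⁹)(1.83×10⁻³)) ≈ 1.23×10⁻⁸ V.

V_H ≈ 1.23×10⁻⁸ V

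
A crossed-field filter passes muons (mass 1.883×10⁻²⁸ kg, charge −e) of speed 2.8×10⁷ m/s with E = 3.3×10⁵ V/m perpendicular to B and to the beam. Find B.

Balance of forces in the selector: qE = qvB ⇒ B = E/v.
B = 3.3×10⁵/2.8×10⁷ = 0.012 T.

B = 0.012 T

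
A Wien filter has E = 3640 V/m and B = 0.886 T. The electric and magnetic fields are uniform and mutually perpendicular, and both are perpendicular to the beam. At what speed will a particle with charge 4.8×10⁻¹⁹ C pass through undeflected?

For undeflected motion the electric and magnetic forces balance: qE = qvB.
v = E/B = 3640/0.886 = 4110 m/s.

v = 4110 m/s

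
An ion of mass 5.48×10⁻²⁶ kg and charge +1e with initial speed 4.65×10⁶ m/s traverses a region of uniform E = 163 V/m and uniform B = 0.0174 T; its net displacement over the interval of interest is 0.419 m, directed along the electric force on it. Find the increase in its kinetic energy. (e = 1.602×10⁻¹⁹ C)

ΔKE ≈ 1.09×10⁻¹⁷ J

The magnetic force is always ⟂ v and does no work; only the electric force changes KE.
ΔKE = F_E · d = |q|E d = (1.602×10⁻¹⁹)(163)(0.419) ≈ 1.09×10⁻¹⁷ J.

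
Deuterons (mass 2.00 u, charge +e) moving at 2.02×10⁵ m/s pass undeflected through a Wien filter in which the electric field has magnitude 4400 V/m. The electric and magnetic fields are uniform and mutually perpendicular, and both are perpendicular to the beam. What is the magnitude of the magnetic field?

B = 0.0218 T

Balance of forces in the selector: qE = qvB ⇒ B = E/v.
B = 4400/2.02×10⁵ = 0.0218 T.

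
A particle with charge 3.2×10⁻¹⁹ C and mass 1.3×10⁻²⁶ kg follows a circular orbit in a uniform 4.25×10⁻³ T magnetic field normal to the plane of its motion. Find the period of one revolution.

The cyclotron period depends only on m, q, B: T = 2πm/(|q|B).
T = 2π(1.3×10⁻²⁶)/((3.2×10⁻¹⁹)(4.25×10⁻³)) ≈ 6.01×10⁻⁵ s.

T ≈ 6.01×10⁻⁵ s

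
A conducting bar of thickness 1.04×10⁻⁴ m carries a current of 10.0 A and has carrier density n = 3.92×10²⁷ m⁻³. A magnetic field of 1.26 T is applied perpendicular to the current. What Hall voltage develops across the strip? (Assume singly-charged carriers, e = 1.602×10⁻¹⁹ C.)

V_H = IB/(n e t).
V_H = (10.0)(1.26)/((3.92×10²⁷)(1.602×10⁻¹⁹)(1.04×10⁻⁴)) ≈ 1.93×10⁻⁴ V.

V_H ≈ 1.93×10⁻⁴ V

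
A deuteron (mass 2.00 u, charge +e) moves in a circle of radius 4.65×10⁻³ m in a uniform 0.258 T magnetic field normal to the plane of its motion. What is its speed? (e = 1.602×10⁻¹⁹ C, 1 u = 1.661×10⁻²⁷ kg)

v ≈ 5.79×10⁴ m/s

From |q|vB = mv²/r, v = |q|Br/m.
v = (1.602×10⁻¹⁹)(0.258)(4.65×10⁻³)/3.322×10⁻²⁷ ≈ 5.79×10⁴ m/s.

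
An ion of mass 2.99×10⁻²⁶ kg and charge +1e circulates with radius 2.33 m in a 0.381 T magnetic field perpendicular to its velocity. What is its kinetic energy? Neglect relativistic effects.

KE ≈ 3.38×10⁻¹³ J

v = |q|Br/m, then KE = ½mv² = (qBr)²/(2m).
v = (1.602×10⁻¹⁹)(0.381)(2.33)/2.99×10⁻²⁶ ≈ 4.756×10⁶ m/s.
KE = ½(2.99×10⁻²⁶)(4.756×10⁶)² ≈ 3.38×10⁻¹³ J.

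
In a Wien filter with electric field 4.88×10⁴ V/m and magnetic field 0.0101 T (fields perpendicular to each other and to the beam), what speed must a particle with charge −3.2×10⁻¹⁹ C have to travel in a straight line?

Straight-line motion ⇒ electric and magnetic forces cancel, so E = vB.
v = E/B = 4.88×10⁴/0.0101 = 4.83×10⁶ m/s.

v = 4.83×10⁶ m/s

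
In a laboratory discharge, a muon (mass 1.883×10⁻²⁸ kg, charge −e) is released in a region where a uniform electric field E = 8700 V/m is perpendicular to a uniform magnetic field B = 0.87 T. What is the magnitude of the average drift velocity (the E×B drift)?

v_d ≈ 1.0×10⁴ m/s

In crossed fields the guiding centre drifts at v_d = |E×B|/B² = E/B, independent of charge and mass.
v_d = 8700/0.87 = 1.0×10⁴ m/s.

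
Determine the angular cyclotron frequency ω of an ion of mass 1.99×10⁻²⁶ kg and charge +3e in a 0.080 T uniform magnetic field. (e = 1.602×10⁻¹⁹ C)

ω = |q|B/m.
ω = (4.806×10⁻¹⁹)(0.080)/1.99×10⁻²⁶ ≈ 1.9×10⁶ rad/s.

ω ≈ 1.9×10⁶ rad/s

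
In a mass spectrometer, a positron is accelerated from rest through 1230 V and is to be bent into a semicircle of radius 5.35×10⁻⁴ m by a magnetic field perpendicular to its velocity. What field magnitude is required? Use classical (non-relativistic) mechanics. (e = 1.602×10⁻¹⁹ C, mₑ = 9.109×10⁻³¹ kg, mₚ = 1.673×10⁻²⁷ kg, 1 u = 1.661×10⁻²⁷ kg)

B ≈ 0.221 T

v = √(2|q|V/m) = √(2·1.602×10⁻¹⁹·1230/9.109×10⁻³¹) ≈ 2.080×10⁷ m/s.
B = mv/(|q|r) = (9.109×10⁻³¹)(2.080×10⁷)/((1.602×10⁻¹⁹)(5.35×10⁻⁴)) ≈ 0.221 T.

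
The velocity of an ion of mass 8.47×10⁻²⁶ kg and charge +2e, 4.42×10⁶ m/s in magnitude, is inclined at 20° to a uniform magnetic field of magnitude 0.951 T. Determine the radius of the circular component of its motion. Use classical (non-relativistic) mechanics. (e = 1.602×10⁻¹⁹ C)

v⊥ = v sinθ = 4.42×10⁶·sin20° ≈ 1.512×10⁶ m/s.
r = m v⊥/(|q|B) = (8.47×10⁻²⁶)(1.512×10⁶)/((3.204×10⁻¹⁹)(0.951)) ≈ 0.420 m.

r ≈ 0.420 m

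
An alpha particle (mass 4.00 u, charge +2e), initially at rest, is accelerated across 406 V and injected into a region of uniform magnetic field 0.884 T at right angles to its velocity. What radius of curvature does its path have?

Acceleration: |q|V = ½mv² ⇒ v = √(2|q|V/m) = √(2·3.204×10⁻¹⁹·406/6.644×10⁻²⁷) ≈ 1.979×10⁵ m/s.
In the field: r = mv/(|q|B) = (6.644×10⁻²⁷)(1.979×10⁵)/((3.204×10⁻¹⁹)(0.884)) ≈ 4.64×10⁻³ m.

r ≈ 4.64×10⁻³ m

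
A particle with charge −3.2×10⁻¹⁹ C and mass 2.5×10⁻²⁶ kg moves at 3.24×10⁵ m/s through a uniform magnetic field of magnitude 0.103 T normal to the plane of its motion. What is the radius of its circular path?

r ≈ 0.246 m

The magnetic force provides the centripetal force: |q|vB = mv²/r.
r = mv/(|q|B) = (2.5×10⁻²⁶)(3.24×10⁵)/((3.2×10⁻¹⁹)(0.103)) ≈ 0.246 m.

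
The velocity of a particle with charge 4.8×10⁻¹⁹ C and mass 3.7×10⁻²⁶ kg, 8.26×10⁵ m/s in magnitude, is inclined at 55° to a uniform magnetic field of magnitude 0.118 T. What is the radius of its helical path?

v⊥ = v sinθ = 8.26×10⁵·sin55° ≈ 6.766×10⁵ m/s.
r = m v⊥/(|q|B) = (3.7×10⁻²⁶)(6.766×10⁵)/((4.8×10⁻¹⁹)(0.118)) ≈ 0.442 m.

r ≈ 0.442 m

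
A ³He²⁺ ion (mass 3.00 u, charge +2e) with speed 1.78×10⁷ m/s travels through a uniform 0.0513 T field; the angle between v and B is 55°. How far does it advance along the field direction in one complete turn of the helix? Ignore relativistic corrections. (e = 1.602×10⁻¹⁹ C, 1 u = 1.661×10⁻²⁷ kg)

p ≈ 19.4 m

v∥ = v cosθ = 1.78×10⁷·cos55° ≈ 1.021×10⁷ m/s.
T = 2πm/(|q|B) = 2π(4.983×10⁻²⁷)/((3.204×10⁻¹⁹)(0.0513)) ≈ 1.905×10⁻⁶ s.
pitch = v∥ T = (1.021×10⁷)(1.905×10⁻⁶) ≈ 19.4 m.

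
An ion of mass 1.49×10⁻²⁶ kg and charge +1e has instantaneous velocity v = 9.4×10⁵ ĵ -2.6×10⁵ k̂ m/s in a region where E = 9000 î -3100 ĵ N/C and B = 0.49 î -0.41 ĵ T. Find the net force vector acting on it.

v×B = (-1.07×10⁵, -1.27×10⁵, -4.61×10⁵) N/C.
E + v×B = (-9.76×10⁴, -1.30×10⁵, -4.61×10⁵) N/C.
F = q(E + v×B) = (1.602×10⁻¹⁹ C)·(-9.76×10⁴, -1.30×10⁵, -4.61×10⁵) = (-1.56×10⁻¹⁴, -2.09×10⁻¹⁴, -7.38×10⁻¹⁴) N.

F ≈ (-1.56×10⁻¹⁴, -2.09×10⁻¹⁴, -7.38×10⁻¹⁴) N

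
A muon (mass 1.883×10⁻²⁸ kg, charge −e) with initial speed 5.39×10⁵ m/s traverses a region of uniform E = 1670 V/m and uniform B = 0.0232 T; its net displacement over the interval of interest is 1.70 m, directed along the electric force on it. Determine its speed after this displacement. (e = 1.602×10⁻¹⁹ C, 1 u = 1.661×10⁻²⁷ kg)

v_f ≈ 2.26×10⁶ m/s

B does no work; ΔKE = |q|E d.
½mv_f² = ½mv₀² + |q|Ed = ½(1.883×10⁻²⁸)(5.39×10⁵)² + (1.602×10⁻¹⁹)(1670)(1.70) ≈ 2.735×10⁻¹⁷ J + 4.548×10⁻¹⁶ J ≈ 4.822×10⁻¹⁶ J.
v_f = √(2·4.822×10⁻¹⁶/1.883×10⁻²⁸) ≈ 2.26×10⁶ m/s.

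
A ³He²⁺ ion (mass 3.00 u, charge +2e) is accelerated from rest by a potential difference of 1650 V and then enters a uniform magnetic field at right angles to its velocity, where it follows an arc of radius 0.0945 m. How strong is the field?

v = √(2|q|V/m) = √(2·3.204×10⁻¹⁹·1650/4.983×10⁻²⁷) ≈ 4.606×10⁵ m/s.
B = mv/(|q|r) = (4.983×10⁻²⁷)(4.606×10⁵)/((3.204×10⁻¹⁹)(0.0945)) ≈ 0.0758 T.

B ≈ 0.0758 T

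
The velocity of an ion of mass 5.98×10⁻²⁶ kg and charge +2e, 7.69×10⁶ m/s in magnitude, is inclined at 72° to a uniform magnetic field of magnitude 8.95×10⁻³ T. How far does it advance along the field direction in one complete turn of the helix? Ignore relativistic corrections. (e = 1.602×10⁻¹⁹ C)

v∥ = v cosθ = 7.69×10⁶·cos72° ≈ 2.376×10⁶ m/s.
T = 2πm/(|q|B) = 2π(5.98×10⁻²⁶)/((3.204×10⁻¹⁹)(8.95×10⁻³)) ≈ 1.310×10⁻⁴ s.
pitch = v∥ T = (2.376×10⁶)(1.310×10⁻⁴) ≈ 311 m.

p ≈ 311 m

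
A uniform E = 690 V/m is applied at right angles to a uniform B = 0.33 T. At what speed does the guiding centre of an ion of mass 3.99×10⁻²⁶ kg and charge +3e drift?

The E×B drift speed is v_d = E/B.
v_d = 690/0.33 = 2100 m/s.

v_d ≈ 2100 m/s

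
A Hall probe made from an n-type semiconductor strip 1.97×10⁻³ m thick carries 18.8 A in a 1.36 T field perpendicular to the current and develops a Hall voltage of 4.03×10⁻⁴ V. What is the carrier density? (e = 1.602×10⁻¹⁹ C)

n ≈ 2.01×10²⁶ m⁻³

From V_H = IB/(n e t), n = IB/(V_H e t).
n = (18.8)(1.36)/((4.03×10⁻⁴)(1.602×10⁻¹⁹)(1.97×10⁻³)) ≈ 2.01×10²⁶ m⁻³.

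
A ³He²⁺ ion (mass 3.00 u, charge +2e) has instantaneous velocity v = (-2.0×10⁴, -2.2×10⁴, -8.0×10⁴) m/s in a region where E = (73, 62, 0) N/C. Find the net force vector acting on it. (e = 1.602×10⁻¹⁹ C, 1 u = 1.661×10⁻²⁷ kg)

Only an electric field acts, so F = qE = (3.204×10⁻¹⁹ C)·(73.0, 62.0, 0) = (2.34×10⁻¹⁷, 1.99×10⁻¹⁷, 0) N.

F ≈ (2.34×10⁻¹⁷, 1.99×10⁻¹⁷, 0) N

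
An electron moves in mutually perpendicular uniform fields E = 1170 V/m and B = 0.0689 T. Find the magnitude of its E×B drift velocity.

v_d ≈ 1.70×10⁴ m/s

The steady drift has the magnetic force balancing the electric force, so v_d = E/B.
v_d = 1170/0.0689 = 1.70×10⁴ m/s.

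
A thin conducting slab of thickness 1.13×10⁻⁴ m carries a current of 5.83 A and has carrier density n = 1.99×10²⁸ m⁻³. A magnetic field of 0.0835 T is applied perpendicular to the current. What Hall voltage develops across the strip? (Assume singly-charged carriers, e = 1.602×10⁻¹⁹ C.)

V_H ≈ 1.35×10⁻⁶ V

V_H = IB/(n e t).
V_H = (5.83)(0.0835)/((1.99×10²⁸)(1.602×10⁻¹⁹)(1.13×10⁻⁴)) ≈ 1.35×10⁻⁶ V.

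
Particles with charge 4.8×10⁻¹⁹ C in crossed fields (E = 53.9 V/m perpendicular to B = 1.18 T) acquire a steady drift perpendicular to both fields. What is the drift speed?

v_d ≈ 45.7 m/s

In crossed fields the guiding centre drifts at v_d = |E×B|/B² = E/B, independent of charge and mass.
v_d = 53.9/1.18 = 45.7 m/s.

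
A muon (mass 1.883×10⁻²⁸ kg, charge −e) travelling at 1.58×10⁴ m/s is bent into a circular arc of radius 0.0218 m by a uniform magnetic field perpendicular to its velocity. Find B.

From |q|vB = mv²/r, B = mv/(|q|r).
B = (1.883×10⁻²⁸)(1.58×10⁴)/((1.602×10⁻¹⁹)(0.0218)) ≈ 8.52×10⁻⁴ T.

B ≈ 8.52×10⁻⁴ T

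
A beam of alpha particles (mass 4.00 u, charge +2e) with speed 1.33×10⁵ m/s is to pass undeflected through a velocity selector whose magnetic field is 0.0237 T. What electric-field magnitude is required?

For straight-line motion qE = qvB, so E = vB.
E = 1.33×10⁵ × 0.0237 = 3150 V/m.

E = 3150 V/m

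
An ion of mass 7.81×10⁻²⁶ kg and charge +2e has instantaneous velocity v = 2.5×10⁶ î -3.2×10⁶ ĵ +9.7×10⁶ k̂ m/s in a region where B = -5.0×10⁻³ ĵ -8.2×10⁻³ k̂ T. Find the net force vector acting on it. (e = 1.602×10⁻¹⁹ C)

F ≈ (2.39×10⁻¹⁴, 6.57×10⁻¹⁵, -4.01×10⁻¹⁵) N

v×B = (7.47×10⁴, 2.05×10⁴, -1.25×10⁴) N/C.
F = q v×B = (3.204×10⁻¹⁹ C)·(7.47×10⁴, 2.05×10⁴, -1.25×10⁴) = (2.39×10⁻¹⁴, 6.57×10⁻¹⁵, -4.01×10⁻¹⁵) N.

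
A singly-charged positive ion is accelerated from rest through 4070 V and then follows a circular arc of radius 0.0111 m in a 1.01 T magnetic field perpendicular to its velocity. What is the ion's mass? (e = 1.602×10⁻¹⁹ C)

Combine |q|V = ½mv² and r = mv/(|q|B): eliminate v to get m = qB²r²/(2V).
m = (1.602×10⁻¹⁹)(1.01)²(0.0111)²/(2·4070) ≈ 2.47×10⁻²⁷ kg.

m ≈ 2.47×10⁻²⁷ kg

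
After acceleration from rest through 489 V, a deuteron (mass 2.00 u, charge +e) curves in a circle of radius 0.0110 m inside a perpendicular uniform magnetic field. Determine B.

B ≈ 0.409 T

v = √(2|q|V/m) = √(2·1.602×10⁻¹⁹·489/3.322×10⁻²⁷) ≈ 2.172×10⁵ m/s.
B = mv/(|q|r) = (3.322×10⁻²⁷)(2.172×10⁵)/((1.602×10⁻¹⁹)(0.0110)) ≈ 0.409 T.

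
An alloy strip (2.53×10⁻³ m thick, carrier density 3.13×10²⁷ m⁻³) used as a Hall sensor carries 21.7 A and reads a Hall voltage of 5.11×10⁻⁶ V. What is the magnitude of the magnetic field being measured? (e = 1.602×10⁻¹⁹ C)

B ≈ 0.299 T

From V_H = IB/(n e t), B = V_H n e t / I.
B = (5.11×10⁻⁶)(3.13×10²⁷)(1.602×10⁻¹⁹)(2.53×10⁻³)/21.7 ≈ 0.299 T.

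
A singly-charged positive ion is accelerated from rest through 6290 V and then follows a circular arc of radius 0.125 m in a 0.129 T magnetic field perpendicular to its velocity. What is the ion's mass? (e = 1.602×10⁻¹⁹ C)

m ≈ 3.31×10⁻²⁷ kg

Combine |q|V = ½mv² and r = mv/(|q|B): eliminate v to get m = qB²r²/(2V).
m = (1.602×10⁻¹⁹)(0.129)²(0.125)²/(2·6290) ≈ 3.31×10⁻²⁷ kg.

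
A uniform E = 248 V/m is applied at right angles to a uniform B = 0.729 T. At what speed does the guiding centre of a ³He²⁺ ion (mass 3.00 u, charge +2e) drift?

v_d ≈ 340 m/s

The steady drift has the magnetic force balancing the electric force, so v_d = E/B.
v_d = 248/0.729 = 340 m/s.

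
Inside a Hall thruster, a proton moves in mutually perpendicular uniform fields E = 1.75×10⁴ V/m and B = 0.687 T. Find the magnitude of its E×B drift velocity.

The steady drift has the magnetic force balancing the electric force, so v_d = E/B.
v_d = 1.75×10⁴/0.687 = 2.55×10⁴ m/s.

v_d ≈ 2.55×10⁴ m/s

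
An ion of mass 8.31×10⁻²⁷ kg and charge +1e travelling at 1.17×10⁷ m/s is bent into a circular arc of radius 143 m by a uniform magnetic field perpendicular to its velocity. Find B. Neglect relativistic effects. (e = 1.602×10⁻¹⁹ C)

B ≈ 4.24×10⁻³ T

From |q|vB = mv²/r, B = mv/(|q|r).
B = (8.31×10⁻²⁷)(1.17×10⁷)/((1.602×10⁻¹⁹)(143)) ≈ 4.24×10⁻³ T.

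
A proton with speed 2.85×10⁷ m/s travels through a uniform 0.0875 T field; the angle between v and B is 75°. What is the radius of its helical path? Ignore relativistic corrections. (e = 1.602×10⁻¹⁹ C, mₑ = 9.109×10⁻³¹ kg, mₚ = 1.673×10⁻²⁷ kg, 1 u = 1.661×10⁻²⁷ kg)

v⊥ = v sinθ = 2.85×10⁷·sin75° ≈ 2.753×10⁷ m/s.
r = m v⊥/(|q|B) = (1.673×10⁻²⁷)(2.753×10⁷)/((1.602×10⁻¹⁹)(0.0875)) ≈ 3.29 m.

r ≈ 3.29 m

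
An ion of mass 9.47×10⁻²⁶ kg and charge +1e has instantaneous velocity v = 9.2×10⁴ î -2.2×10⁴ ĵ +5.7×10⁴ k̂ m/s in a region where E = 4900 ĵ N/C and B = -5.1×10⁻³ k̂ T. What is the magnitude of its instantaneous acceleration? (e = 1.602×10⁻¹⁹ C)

v×B = (112, 469, 0) N/C.
E + v×B = (112, 5370, 0) N/C.
F = q(E + v×B) = (1.602×10⁻¹⁹ C)·(112, 5370, 0) = (1.80×10⁻¹⁷, 8.60×10⁻¹⁶, 0) N.
|a| = |F|/m = 8.603×10⁻¹⁶/9.47×10⁻²⁶ ≈ 9.08×10⁹ m/s².

|a| ≈ 9.08×10⁹ m/s²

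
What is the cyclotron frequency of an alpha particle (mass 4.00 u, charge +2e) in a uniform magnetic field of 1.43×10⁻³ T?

f ≈ 1.10×10⁴ Hz

f = |q|B/(2πm).
f = (3.204×10⁻¹⁹)(1.43×10⁻³)/(2π·6.644×10⁻²⁷) ≈ 1.10×10⁴ Hz.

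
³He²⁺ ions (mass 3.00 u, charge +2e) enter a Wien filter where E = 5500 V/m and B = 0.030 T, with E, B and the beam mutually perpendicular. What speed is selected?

v = 1.8×10⁵ m/s

Zero net Lorentz force requires |qE| = |q v×B|, i.e. E = vB.
v = E/B = 5500/0.030 = 1.8×10⁵ m/s.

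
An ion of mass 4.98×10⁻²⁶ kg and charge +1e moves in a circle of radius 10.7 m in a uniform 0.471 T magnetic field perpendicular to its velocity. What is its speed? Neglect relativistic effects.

From |q|vB = mv²/r, v = |q|Br/m.
v = (1.602×10⁻¹⁹)(0.471)(10.7)/4.98×10⁻²⁶ ≈ 1.62×10⁷ m/s.

v ≈ 1.62×10⁷ m/s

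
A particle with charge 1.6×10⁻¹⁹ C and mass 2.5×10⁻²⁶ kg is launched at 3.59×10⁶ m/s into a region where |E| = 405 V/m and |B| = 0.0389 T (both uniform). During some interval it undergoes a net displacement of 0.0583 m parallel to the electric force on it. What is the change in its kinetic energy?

ΔKE ≈ 3.78×10⁻¹⁸ J

The magnetic force is always ⟂ v and does no work; only the electric force changes KE.
ΔKE = F_E · d = |q|E d = (1.6×10⁻¹⁹)(405)(0.0583) ≈ 3.78×10⁻¹⁸ J.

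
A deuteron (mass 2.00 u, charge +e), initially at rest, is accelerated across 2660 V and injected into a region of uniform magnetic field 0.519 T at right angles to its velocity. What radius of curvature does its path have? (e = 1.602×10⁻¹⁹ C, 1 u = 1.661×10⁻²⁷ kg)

r ≈ 0.0202 m

Acceleration: |q|V = ½mv² ⇒ v = √(2|q|V/m) = √(2·1.602×10⁻¹⁹·2660/3.322×10⁻²⁷) ≈ 5.065×10⁵ m/s.
In the field: r = mv/(|q|B) = (3.322×10⁻²⁷)(5.065×10⁵)/((1.602×10⁻¹⁹)(0.519)) ≈ 0.0202 m.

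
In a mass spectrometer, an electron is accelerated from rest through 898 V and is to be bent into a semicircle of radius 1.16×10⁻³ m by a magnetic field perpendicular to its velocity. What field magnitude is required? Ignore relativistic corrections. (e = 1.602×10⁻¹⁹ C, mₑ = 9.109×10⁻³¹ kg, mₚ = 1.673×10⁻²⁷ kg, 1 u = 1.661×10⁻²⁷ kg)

v = √(2|q|V/m) = √(2·1.602×10⁻¹⁹·898/9.109×10⁻³¹) ≈ 1.777×10⁷ m/s.
B = mv/(|q|r) = (9.109×10⁻³¹)(1.777×10⁷)/((1.602×10⁻¹⁹)(1.16×10⁻³)) ≈ 0.0871 T.

B ≈ 0.0871 T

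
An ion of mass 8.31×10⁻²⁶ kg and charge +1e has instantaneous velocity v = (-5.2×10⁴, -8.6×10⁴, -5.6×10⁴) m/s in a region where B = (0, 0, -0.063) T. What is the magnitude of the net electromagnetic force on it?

|F| ≈ 1.01×10⁻¹⁵ N

v×B = (5420, -3280, 0) N/C.
F = q v×B = (1.602×10⁻¹⁹ C)·(5420, -3280, 0) = (8.68×10⁻¹⁶, -5.25×10⁻¹⁶, 0) N.
|F| = 1.01×10⁻¹⁵ N.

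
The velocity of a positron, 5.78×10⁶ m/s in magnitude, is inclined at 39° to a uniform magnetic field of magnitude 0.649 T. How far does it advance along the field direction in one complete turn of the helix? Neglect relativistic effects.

v∥ = v cosθ = 5.78×10⁶·cos39° ≈ 4.492×10⁶ m/s.
T = 2πm/(|q|B) = 2π(9.109×10⁻³¹)/((1.602×10⁻¹⁹)(0.649)) ≈ 5.505×10⁻¹¹ s.
pitch = v∥ T = (4.492×10⁶)(5.505×10⁻¹¹) ≈ 2.47×10⁻⁴ m.

p ≈ 2.47×10⁻⁴ m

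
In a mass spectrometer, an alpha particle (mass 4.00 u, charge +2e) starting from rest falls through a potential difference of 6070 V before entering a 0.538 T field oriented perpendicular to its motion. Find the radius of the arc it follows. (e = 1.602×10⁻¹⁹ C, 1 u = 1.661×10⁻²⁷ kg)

Acceleration: |q|V = ½mv² ⇒ v = √(2|q|V/m) = √(2·3.204×10⁻¹⁹·6070/6.644×10⁻²⁷) ≈ 7.651×10⁵ m/s.
In the field: r = mv/(|q|B) = (6.644×10⁻²⁷)(7.651×10⁵)/((3.204×10⁻¹⁹)(0.538)) ≈ 0.0295 m.

r ≈ 0.0295 m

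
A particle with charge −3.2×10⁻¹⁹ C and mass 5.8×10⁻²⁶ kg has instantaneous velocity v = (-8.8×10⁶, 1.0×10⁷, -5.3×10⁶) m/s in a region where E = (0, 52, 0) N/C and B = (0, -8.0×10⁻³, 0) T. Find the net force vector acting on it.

v×B = (-4.24×10⁴, 0, 7.04×10⁴) N/C.
E + v×B = (-4.24×10⁴, 52.0, 7.04×10⁴) N/C.
F = q(E + v×B) = (−3.2×10⁻¹⁹ C)·(-4.24×10⁴, 52.0, 7.04×10⁴) = (1.36×10⁻¹⁴, -1.66×10⁻¹⁷, -2.25×10⁻¹⁴) N.

F ≈ (1.36×10⁻¹⁴, -1.66×10⁻¹⁷, -2.25×10⁻¹⁴) N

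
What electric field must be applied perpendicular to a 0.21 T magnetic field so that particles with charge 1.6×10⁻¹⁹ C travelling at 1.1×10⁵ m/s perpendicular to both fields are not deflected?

For straight-line motion qE = qvB, so E = vB.
E = 1.1×10⁵ × 0.21 = 2.3×10⁴ V/m.

E = 2.3×10⁴ V/m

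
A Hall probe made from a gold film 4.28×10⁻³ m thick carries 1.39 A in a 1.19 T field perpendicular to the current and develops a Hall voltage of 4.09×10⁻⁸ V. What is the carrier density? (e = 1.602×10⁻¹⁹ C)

n ≈ 5.90×10²⁸ m⁻³

From V_H = IB/(n e t), n = IB/(V_H e t).
n = (1.39)(1.19)/((4.09×10⁻⁸)(1.602×10⁻¹⁹)(4.28×10⁻³)) ≈ 5.90×10²⁸ m⁻³.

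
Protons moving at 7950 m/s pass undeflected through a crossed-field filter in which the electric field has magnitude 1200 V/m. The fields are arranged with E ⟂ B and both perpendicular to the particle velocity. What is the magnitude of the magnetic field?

Balance of forces in the selector: qE = qvB ⇒ B = E/v.
B = 1200/7950 = 0.151 T.

B = 0.151 T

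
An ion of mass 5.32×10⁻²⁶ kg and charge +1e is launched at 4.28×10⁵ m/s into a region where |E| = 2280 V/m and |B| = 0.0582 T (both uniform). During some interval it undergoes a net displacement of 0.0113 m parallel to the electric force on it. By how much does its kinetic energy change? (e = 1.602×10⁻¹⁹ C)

ΔKE ≈ 4.13×10⁻¹⁸ J

The magnetic force is always ⟂ v and does no work; only the electric force changes KE.
ΔKE = F_E · d = |q|E d = (1.602×10⁻¹⁹)(2280)(0.0113) ≈ 4.13×10⁻¹⁸ J.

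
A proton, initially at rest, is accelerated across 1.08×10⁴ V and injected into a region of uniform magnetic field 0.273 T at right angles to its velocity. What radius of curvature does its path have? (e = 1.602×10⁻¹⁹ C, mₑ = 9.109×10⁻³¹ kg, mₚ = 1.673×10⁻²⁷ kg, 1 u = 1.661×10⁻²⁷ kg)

r ≈ 0.0550 m

Acceleration: |q|V = ½mv² ⇒ v = √(2|q|V/m) = √(2·1.602×10⁻¹⁹·1.08×10⁴/1.673×10⁻²⁷) ≈ 1.438×10⁶ m/s.
In the field: r = mv/(|q|B) = (1.673×10⁻²⁷)(1.438×10⁶)/((1.602×10⁻¹⁹)(0.273)) ≈ 0.0550 m.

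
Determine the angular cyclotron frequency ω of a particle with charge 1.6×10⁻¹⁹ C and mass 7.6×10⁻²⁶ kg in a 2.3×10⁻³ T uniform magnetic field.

ω ≈ 4800 rad/s

ω = |q|B/m.
ω = (1.6×10⁻¹⁹)(2.3×10⁻³)/7.6×10⁻²⁶ ≈ 4800 rad/s.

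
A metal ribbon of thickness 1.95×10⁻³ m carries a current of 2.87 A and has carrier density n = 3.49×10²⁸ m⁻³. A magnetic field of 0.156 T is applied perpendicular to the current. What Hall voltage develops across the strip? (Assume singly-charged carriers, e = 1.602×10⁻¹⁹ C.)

V_H ≈ 4.11×10⁻⁸ V

V_H = IB/(n e t).
V_H = (2.87)(0.156)/((3.49×10²⁸)(1.602×10⁻¹⁹)(1.95×10⁻³)) ≈ 4.11×10⁻⁸ V.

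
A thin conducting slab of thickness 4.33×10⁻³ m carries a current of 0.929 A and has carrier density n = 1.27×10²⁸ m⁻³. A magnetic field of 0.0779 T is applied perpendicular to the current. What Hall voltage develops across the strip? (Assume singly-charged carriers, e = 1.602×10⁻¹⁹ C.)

V_H ≈ 8.21×10⁻⁹ V

V_H = IB/(n e t).
V_H = (0.929)(0.0779)/((1.27×10²⁸)(1.602×10⁻¹⁹)(4.33×10⁻³)) ≈ 8.21×10⁻⁹ V.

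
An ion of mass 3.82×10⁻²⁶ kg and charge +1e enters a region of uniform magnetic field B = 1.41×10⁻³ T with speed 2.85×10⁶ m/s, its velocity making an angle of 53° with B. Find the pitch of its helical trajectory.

v∥ = v cosθ = 2.85×10⁶·cos53° ≈ 1.715×10⁶ m/s.
T = 2πm/(|q|B) = 2π(3.82×10⁻²⁶)/((1.602×10⁻¹⁹)(1.41×10⁻³)) ≈ 1.063×10⁻³ s.
pitch = v∥ T = (1.715×10⁶)(1.063×10⁻³) ≈ 1820 m.

p ≈ 1820 m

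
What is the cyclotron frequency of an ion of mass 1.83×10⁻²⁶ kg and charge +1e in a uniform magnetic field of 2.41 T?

f ≈ 3.36×10⁶ Hz

f = |q|B/(2πm).
f = (1.602×10⁻¹⁹)(2.41)/(2π·1.83×10⁻²⁶) ≈ 3.36×10⁶ Hz.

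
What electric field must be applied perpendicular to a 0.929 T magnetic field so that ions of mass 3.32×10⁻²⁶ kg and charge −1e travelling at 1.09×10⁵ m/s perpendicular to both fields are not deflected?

For straight-line motion qE = qvB, so E = vB.
E = 1.09×10⁵ × 0.929 = 1.01×10⁵ V/m.

E = 1.01×10⁵ V/m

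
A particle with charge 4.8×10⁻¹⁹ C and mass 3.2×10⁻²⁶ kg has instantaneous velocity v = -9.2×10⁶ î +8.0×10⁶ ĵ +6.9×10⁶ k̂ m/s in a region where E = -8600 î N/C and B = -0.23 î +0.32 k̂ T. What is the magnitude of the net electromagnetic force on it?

|F| ≈ 1.64×10⁻¹² N

v×B = (2.56×10⁶, 1.36×10⁶, 1.84×10⁶) N/C.
E + v×B = (2.55×10⁶, 1.36×10⁶, 1.84×10⁶) N/C.
F = q(E + v×B) = (4.8×10⁻¹⁹ C)·(2.55×10⁶, 1.36×10⁶, 1.84×10⁶) = (1.22×10⁻¹², 6.51×10⁻¹³, 8.83×10⁻¹³) N.
|F| = 1.64×10⁻¹² N.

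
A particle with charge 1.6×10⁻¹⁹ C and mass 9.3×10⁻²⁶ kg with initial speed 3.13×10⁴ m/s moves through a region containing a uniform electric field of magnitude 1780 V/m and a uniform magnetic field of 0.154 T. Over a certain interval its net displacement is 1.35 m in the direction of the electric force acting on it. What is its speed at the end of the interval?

v_f ≈ 9.62×10⁴ m/s

B does no work; ΔKE = |q|E d.
½mv_f² = ½mv₀² + |q|Ed = ½(9.3×10⁻²⁶)(3.13×10⁴)² + (1.6×10⁻¹⁹)(1780)(1.35) ≈ 4.556×10⁻¹⁷ J + 3.845×10⁻¹⁶ J ≈ 4.300×10⁻¹⁶ J.
v_f = √(2·4.300×10⁻¹⁶/9.3×10⁻²⁶) ≈ 9.62×10⁴ m/s.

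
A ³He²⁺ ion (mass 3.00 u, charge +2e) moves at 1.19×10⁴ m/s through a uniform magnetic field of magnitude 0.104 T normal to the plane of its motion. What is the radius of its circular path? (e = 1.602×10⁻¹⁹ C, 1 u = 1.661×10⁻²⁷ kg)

The magnetic force provides the centripetal force: |q|vB = mv²/r.
r = mv/(|q|B) = (4.983×10⁻²⁷)(1.19×10⁴)/((3.204×10⁻¹⁹)(0.104)) ≈ 1.78×10⁻³ m.

r ≈ 1.78×10⁻³ m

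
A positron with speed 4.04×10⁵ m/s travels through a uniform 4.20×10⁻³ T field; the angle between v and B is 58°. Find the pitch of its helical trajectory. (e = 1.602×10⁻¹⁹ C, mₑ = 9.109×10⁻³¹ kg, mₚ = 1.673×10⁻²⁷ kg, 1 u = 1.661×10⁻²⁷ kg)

v∥ = v cosθ = 4.04×10⁵·cos58° ≈ 2.141×10⁵ m/s.
T = 2πm/(|q|B) = 2π(9.109×10⁻³¹)/((1.602×10⁻¹⁹)(4.20×10⁻³)) ≈ 8.506×10⁻⁹ s.
pitch = v∥ T = (2.141×10⁵)(8.506×10⁻⁹) ≈ 1.82×10⁻³ m.

p ≈ 1.82×10⁻³ m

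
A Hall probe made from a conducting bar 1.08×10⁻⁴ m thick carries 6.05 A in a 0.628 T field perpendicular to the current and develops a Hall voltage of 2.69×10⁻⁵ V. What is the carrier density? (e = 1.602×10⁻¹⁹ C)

n ≈ 8.16×10²⁷ m⁻³

From V_H = IB/(n e t), n = IB/(V_H e t).
n = (6.05)(0.628)/((2.69×10⁻⁵)(1.602×10⁻¹⁹)(1.08×10⁻⁴)) ≈ 8.16×10²⁷ m⁻³.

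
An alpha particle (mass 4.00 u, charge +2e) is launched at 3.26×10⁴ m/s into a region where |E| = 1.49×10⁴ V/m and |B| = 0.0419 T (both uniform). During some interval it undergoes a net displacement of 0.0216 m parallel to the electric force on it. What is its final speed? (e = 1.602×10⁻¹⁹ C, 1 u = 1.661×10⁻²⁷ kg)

v_f ≈ 1.79×10⁵ m/s

B does no work; ΔKE = |q|E d.
½mv_f² = ½mv₀² + |q|Ed = ½(6.644×10⁻²⁷)(3.26×10⁴)² + (3.204×10⁻¹⁹)(1.49×10⁴)(0.0216) ≈ 3.530×10⁻¹⁸ J + 1.031×10⁻¹⁶ J ≈ 1.066×10⁻¹⁶ J.
v_f = √(2·1.066×10⁻¹⁶/6.644×10⁻²⁷) ≈ 1.79×10⁵ m/s.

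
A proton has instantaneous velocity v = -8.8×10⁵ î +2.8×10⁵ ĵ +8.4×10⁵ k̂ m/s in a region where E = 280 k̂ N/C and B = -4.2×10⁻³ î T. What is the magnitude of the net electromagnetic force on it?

|F| ≈ 6.11×10⁻¹⁶ N

v×B = (0, -3530, 1180) N/C.
E + v×B = (0, -3530, 1460) N/C.
F = q(E + v×B) = (1.602×10⁻¹⁹ C)·(0, -3530, 1460) = (0, -5.65×10⁻¹⁶, 2.33×10⁻¹⁶) N.
|F| = 6.11×10⁻¹⁶ N.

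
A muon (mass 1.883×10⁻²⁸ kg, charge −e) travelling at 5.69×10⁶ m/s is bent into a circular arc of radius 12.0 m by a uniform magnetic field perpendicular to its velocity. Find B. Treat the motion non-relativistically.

B ≈ 5.57×10⁻⁴ T

From |q|vB = mv²/r, B = mv/(|q|r).
B = (1.883×10⁻²⁸)(5.69×10⁶)/((1.602×10⁻¹⁹)(12.0)) ≈ 5.57×10⁻⁴ T.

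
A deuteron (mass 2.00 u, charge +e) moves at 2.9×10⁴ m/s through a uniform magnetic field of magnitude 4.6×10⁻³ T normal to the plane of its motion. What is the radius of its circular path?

r ≈ 0.13 m

The magnetic force provides the centripetal force: |q|vB = mv²/r.
r = mv/(|q|B) = (3.322×10⁻²⁷)(2.9×10⁴)/((1.602×10⁻¹⁹)(4.6×10⁻³)) ≈ 0.13 m.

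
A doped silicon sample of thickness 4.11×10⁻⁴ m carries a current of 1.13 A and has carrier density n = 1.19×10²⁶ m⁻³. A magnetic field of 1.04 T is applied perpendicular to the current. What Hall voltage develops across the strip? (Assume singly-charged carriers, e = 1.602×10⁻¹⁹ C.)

V_H = IB/(n e t).
V_H = (1.13)(1.04)/((1.19×10²⁶)(1.602×10⁻¹⁹)(4.11×10⁻⁴)) ≈ 1.50×10⁻⁴ V.

V_H ≈ 1.50×10⁻⁴ V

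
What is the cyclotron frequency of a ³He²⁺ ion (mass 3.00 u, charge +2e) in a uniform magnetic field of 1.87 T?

f = |q|B/(2πm).
f = (3.204×10⁻¹⁹)(1.87)/(2π·4.983×10⁻²⁷) ≈ 1.91×10⁷ Hz.

f ≈ 1.91×10⁷ Hz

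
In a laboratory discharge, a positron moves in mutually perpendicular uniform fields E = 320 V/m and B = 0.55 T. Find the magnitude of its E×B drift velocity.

In crossed fields the guiding centre drifts at v_d = |E×B|/B² = E/B, independent of charge and mass.
v_d = 320/0.55 = 580 m/s.

v_d ≈ 580 m/s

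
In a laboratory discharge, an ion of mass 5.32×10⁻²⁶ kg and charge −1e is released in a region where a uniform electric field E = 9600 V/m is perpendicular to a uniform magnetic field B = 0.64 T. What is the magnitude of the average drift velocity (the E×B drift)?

The E×B drift speed is v_d = E/B.
v_d = 9600/0.64 = 1.5×10⁴ m/s.

v_d ≈ 1.5×10⁴ m/s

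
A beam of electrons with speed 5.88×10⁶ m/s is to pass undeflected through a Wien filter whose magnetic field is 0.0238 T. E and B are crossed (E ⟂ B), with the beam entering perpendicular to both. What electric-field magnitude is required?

For straight-line motion qE = qvB, so E = vB.
E = 5.88×10⁶ × 0.0238 = 1.40×10⁵ V/m.

E = 1.40×10⁵ V/m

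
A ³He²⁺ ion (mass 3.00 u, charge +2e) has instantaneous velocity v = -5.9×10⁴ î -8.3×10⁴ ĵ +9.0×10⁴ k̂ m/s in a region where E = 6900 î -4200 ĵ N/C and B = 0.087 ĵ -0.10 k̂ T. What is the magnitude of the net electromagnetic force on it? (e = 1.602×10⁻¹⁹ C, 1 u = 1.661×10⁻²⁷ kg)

|F| ≈ 4.33×10⁻¹⁵ N

v×B = (470, -5900, -5130) N/C.
E + v×B = (7370, -1.01×10⁴, -5130) N/C.
F = q(E + v×B) = (3.204×10⁻¹⁹ C)·(7370, -1.01×10⁴, -5130) = (2.36×10⁻¹⁵, -3.24×10⁻¹⁵, -1.64×10⁻¹⁵) N.
|F| = 4.33×10⁻¹⁵ N.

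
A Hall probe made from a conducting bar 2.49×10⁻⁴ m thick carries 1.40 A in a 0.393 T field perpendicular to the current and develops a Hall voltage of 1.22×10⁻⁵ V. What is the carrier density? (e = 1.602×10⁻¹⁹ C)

n ≈ 1.13×10²⁷ m⁻³

From V_H = IB/(n e t), n = IB/(V_H e t).
n = (1.40)(0.393)/((1.22×10⁻⁵)(1.602×10⁻¹⁹)(2.49×10⁻⁴)) ≈ 1.13×10²⁷ m⁻³.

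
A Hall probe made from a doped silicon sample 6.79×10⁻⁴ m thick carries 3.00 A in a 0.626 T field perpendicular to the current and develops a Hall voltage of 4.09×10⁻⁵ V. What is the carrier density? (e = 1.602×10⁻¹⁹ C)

From V_H = IB/(n e t), n = IB/(V_H e t).
n = (3.00)(0.626)/((4.09×10⁻⁵)(1.602×10⁻¹⁹)(6.79×10⁻⁴)) ≈ 4.22×10²⁶ m⁻³.

n ≈ 4.22×10²⁶ m⁻³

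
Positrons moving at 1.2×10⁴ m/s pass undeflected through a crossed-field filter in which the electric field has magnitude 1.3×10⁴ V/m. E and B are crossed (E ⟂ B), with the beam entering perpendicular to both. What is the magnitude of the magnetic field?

Balance of forces in the selector: qE = qvB ⇒ B = E/v.
B = 1.3×10⁴/1.2×10⁴ = 1.1 T.

B = 1.1 T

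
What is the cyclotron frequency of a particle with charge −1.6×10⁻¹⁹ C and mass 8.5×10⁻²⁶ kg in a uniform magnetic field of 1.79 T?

f = |q|B/(2πm).
f = (1.6×10⁻¹⁹)(1.79)/(2π·8.5×10⁻²⁶) ≈ 5.36×10⁵ Hz.

f ≈ 5.36×10⁵ Hz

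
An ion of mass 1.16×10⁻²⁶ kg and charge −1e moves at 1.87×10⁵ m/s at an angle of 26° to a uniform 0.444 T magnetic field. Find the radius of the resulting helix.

v⊥ = v sinθ = 1.87×10⁵·sin26° ≈ 8.198×10⁴ m/s.
r = m v⊥/(|q|B) = (1.16×10⁻²⁶)(8.198×10⁴)/((1.602×10⁻¹⁹)(0.444)) ≈ 0.0134 m.

r ≈ 0.0134 m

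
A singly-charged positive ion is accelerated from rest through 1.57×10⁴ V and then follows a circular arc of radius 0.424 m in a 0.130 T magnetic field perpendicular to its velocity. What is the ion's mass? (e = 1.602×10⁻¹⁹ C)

Combine |q|V = ½mv² and r = mv/(|q|B): eliminate v to get m = qB²r²/(2V).
m = (1.602×10⁻¹⁹)(0.130)²(0.424)²/(2·1.57×10⁴) ≈ 1.55×10⁻²⁶ kg.

m ≈ 1.55×10⁻²⁶ kg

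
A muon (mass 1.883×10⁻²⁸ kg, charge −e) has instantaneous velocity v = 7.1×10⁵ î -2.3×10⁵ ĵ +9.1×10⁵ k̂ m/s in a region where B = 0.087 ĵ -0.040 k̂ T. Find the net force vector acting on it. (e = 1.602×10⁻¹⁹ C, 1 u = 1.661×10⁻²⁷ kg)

F ≈ (1.12×10⁻¹⁴, -4.55×10⁻¹⁵, -9.90×10⁻¹⁵) N

v×B = (-7.00×10⁴, 2.84×10⁴, 6.18×10⁴) N/C.
F = q v×B = (−1.602×10⁻¹⁹ C)·(-7.00×10⁴, 2.84×10⁴, 6.18×10⁴) = (1.12×10⁻¹⁴, -4.55×10⁻¹⁵, -9.90×10⁻¹⁵) N.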